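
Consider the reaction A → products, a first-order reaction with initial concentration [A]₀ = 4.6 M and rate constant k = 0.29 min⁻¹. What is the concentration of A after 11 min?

0.1894 M

Step 1: For a first-order reaction: [A] = [A]₀ × e^(-kt)
Step 2: [A] = 4.6 × e^(-0.29 × 11)
Step 3: [A] = 4.6 × e^(-3.19)
Step 4: [A] = 4.6 × 0.0411719 = 0.1894 M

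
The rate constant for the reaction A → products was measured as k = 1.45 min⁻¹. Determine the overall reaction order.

first order (1)

Step 1: The units of k for an nth-order reaction are (concentration)^(1-n)·(time)⁻¹.
Step 2: Here k has units min⁻¹, so the concentration exponent is 0.
Step 3: 1 - n = 0 ⇒ n = 1. The reaction is first order.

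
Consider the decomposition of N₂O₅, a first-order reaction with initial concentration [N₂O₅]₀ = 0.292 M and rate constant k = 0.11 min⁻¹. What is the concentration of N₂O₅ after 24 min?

0.02084 M

Step 1: For a first-order reaction: [N₂O₅] = [N₂O₅]₀ × e^(-kt)
Step 2: [N₂O₅] = 0.292 × e^(-0.11 × 24)
Step 3: [N₂O₅] = 0.292 × e^(-2.64)
Step 4: [N₂O₅] = 0.292 × 0.0713613 = 0.02084 M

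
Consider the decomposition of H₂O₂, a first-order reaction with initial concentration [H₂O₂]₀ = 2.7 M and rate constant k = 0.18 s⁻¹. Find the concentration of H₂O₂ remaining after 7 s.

0.7659 M

Step 1: For a first-order reaction: [H₂O₂] = [H₂O₂]₀ × e^(-kt)
Step 2: [H₂O₂] = 2.7 × e^(-0.18 × 7)
Step 3: [H₂O₂] = 2.7 × e^(-1.26)
Step 4: [H₂O₂] = 2.7 × 0.283654 = 0.7659 M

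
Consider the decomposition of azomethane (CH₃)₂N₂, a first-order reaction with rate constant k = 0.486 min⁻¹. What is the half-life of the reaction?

1.426 min

Step 1: For a first-order reaction, t₁/₂ = ln(2)/k
Step 2: t₁/₂ = ln(2)/0.486
Step 3: t₁/₂ = 0.6931/0.486 = 1.426 min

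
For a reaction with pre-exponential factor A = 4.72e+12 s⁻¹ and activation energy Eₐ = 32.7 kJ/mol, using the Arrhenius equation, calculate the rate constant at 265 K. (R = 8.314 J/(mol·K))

1.69e+06 s⁻¹

Step 1: Use the Arrhenius equation: k = A × exp(-Eₐ/RT)
Step 2: Convert Eₐ to J/mol: 32.7 kJ/mol = 32700 J/mol
Step 3: Calculate the exponent: -Eₐ/(RT) = -32700/(8.314 × 265) = -14.84198
Step 4: k = 4.72e+12 × exp(-14.84198)
Step 5: k = 4.72e+12 × 3.58270e-07 = 1.6910e+06 s⁻¹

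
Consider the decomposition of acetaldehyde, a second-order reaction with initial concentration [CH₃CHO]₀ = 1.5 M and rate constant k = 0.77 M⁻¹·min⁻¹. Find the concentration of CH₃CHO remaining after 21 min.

0.05939 M

Step 1: For a second-order reaction: 1/[CH₃CHO] = 1/[CH₃CHO]₀ + kt
Step 2: 1/[CH₃CHO] = 1/1.5 + 0.77 × 21
Step 3: 1/[CH₃CHO] = 0.6667 + 16.17 = 16.84
Step 4: [CH₃CHO] = 1/16.84 = 0.05939 M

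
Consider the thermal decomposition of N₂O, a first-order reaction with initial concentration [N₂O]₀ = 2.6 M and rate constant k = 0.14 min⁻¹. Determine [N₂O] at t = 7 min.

0.9758 M

Step 1: For a first-order reaction: [N₂O] = [N₂O]₀ × e^(-kt)
Step 2: [N₂O] = 2.6 × e^(-0.14 × 7)
Step 3: [N₂O] = 2.6 × e^(-0.98)
Step 4: [N₂O] = 2.6 × 0.375311 = 0.9758 M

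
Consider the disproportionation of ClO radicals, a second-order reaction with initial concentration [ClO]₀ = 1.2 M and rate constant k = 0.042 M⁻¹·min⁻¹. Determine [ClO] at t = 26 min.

0.5194 M

Step 1: For a second-order reaction: 1/[ClO] = 1/[ClO]₀ + kt
Step 2: 1/[ClO] = 1/1.2 + 0.042 × 26
Step 3: 1/[ClO] = 0.8333 + 1.092 = 1.925
Step 4: [ClO] = 1/1.925 = 0.5194 M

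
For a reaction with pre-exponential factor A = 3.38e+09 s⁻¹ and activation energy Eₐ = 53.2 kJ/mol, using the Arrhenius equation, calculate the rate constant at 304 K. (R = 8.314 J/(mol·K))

2.44e+00 s⁻¹

Step 1: Use the Arrhenius equation: k = A × exp(-Eₐ/RT)
Step 2: Convert Eₐ to J/mol: 53.2 kJ/mol = 53200 J/mol
Step 3: Calculate the exponent: -Eₐ/(RT) = -53200/(8.314 × 304) = -21.04883
Step 4: k = 3.38e+09 × exp(-21.04883)
Step 5: k = 3.38e+09 × 7.22120e-10 = 2.4408e+00 s⁻¹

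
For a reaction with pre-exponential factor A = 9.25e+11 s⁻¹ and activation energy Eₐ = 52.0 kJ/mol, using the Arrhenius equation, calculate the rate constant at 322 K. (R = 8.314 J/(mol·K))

3.39e+03 s⁻¹

Step 1: Use the Arrhenius equation: k = A × exp(-Eₐ/RT)
Step 2: Convert Eₐ to J/mol: 52.0 kJ/mol = 52000 J/mol
Step 3: Calculate the exponent: -Eₐ/(RT) = -52000/(8.314 × 322) = -19.42395
Step 4: k = 9.25e+11 × exp(-19.42395)
Step 5: k = 9.25e+11 × 3.66679e-09 = 3.3918e+03 s⁻¹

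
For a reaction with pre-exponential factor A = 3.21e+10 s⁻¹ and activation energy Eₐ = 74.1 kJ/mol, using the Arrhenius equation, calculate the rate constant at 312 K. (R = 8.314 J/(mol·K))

1.26e-02 s⁻¹

Step 1: Use the Arrhenius equation: k = A × exp(-Eₐ/RT)
Step 2: Convert Eₐ to J/mol: 74.1 kJ/mol = 74100 J/mol
Step 3: Calculate the exponent: -Eₐ/(RT) = -74100/(8.314 × 312) = -28.56627
Step 4: k = 3.21e+10 × exp(-28.56627)
Step 5: k = 3.21e+10 × 3.92488e-13 = 1.2599e-02 s⁻¹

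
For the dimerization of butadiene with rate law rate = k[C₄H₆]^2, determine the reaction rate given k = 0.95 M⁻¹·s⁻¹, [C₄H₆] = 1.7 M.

2.745 M/s

Step 1: Identify the rate law: rate = k[C₄H₆]^2
Step 2: Substitute values: rate = 0.95 × (1.7)^2
Step 3: Calculate: rate = 0.95 × 2.89 = 2.7455 M/s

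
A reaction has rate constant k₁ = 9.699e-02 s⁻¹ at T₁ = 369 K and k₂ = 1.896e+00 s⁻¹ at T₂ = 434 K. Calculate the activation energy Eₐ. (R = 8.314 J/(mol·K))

60.9 kJ/mol

Step 1: Use the two-temperature Arrhenius form: ln(k₂/k₁) = -Eₐ/R × (1/T₂ - 1/T₁)
Step 2: ln(k₂/k₁) = ln(1.896e+00/9.699e-02) = ln(19.5484) = 2.97289
Step 3: 1/T₂ - 1/T₁ = 1/434 - 1/369 = -4.058796e-04 K⁻¹
Step 4: Eₐ = -R × ln(k₂/k₁) / (1/T₂ - 1/T₁) = -8.314 × 2.97289 / -4.058796e-04
Step 5: Eₐ = 6.0896e+04 J/mol = 60.9 kJ/mol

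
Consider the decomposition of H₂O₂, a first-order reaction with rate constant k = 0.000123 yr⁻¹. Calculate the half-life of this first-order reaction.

5635 yr

Step 1: For a first-order reaction, t₁/₂ = ln(2)/k
Step 2: t₁/₂ = ln(2)/0.000123
Step 3: t₁/₂ = 0.6931/0.000123 = 5635 yr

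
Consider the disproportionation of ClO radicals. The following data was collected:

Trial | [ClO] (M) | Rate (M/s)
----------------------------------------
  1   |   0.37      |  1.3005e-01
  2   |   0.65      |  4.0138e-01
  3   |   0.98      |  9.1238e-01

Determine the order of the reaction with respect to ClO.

second order (2)

Step 1: Compare trials to find order n where rate₂/rate₁ = ([ClO]₂/[ClO]₁)^n
Step 2: rate₂/rate₁ = 4.0138e-01/1.3005e-01 = 3.086
Step 3: [ClO]₂/[ClO]₁ = 0.65/0.37 = 1.757
Step 4: n = ln(3.086)/ln(1.757) = 2.00 ≈ 2
Step 5: The reaction is second order in ClO.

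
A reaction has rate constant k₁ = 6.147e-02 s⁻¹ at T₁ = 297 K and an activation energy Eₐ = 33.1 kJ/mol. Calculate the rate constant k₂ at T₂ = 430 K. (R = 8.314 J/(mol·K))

3.884e+00 s⁻¹

Step 1: Use the two-temperature Arrhenius form: ln(k₂/k₁) = -Eₐ/R × (1/T₂ - 1/T₁)
Step 2: Convert Eₐ to J/mol: 33.1 kJ/mol = 33100 J/mol
Step 3: 1/T₂ - 1/T₁ = 1/430 - 1/297 = -1.041422e-03 K⁻¹
Step 4: ln(k₂/k₁) = -33100/8.314 × -1.041422e-03 = 4.14615
Step 5: k₂ = k₁ × exp(4.14615) = 6.147e-02 × 6.31902e+01 = 3.884e+00 s⁻¹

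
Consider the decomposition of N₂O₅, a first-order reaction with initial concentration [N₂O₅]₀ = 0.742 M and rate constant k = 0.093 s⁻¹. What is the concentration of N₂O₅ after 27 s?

0.06024 M

Step 1: For a first-order reaction: [N₂O₅] = [N₂O₅]₀ × e^(-kt)
Step 2: [N₂O₅] = 0.742 × e^(-0.093 × 27)
Step 3: [N₂O₅] = 0.742 × e^(-2.511)
Step 4: [N₂O₅] = 0.742 × 0.081187 = 0.06024 M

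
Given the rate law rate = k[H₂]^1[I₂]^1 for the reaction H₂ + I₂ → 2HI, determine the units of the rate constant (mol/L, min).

(mol/L)⁻¹·min⁻¹

Step 1: Overall order = 1 + 1 = 2.
Step 2: rate has units mol/L·min⁻¹; [H₂]^1[I₂]^1 has units (mol/L)^2.
Step 3: k = rate/([H₂]^1[I₂]^1), so units of k = (mol/L)^(1-2)·min⁻¹ = (mol/L)⁻¹·min⁻¹.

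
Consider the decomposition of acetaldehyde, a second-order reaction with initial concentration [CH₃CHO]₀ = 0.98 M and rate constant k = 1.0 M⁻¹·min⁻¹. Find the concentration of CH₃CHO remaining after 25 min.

0.03843 M

Step 1: For a second-order reaction: 1/[CH₃CHO] = 1/[CH₃CHO]₀ + kt
Step 2: 1/[CH₃CHO] = 1/0.98 + 1.0 × 25
Step 3: 1/[CH₃CHO] = 1.02 + 25 = 26.02
Step 4: [CH₃CHO] = 1/26.02 = 0.03843 M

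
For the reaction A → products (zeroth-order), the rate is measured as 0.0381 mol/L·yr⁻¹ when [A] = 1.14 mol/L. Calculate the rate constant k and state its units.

0.0381 mol/L·yr⁻¹

Step 1: For a zeroth-order reaction, rate = k (independent of concentration).
Step 2: k = rate = 0.0381 mol/L·yr⁻¹.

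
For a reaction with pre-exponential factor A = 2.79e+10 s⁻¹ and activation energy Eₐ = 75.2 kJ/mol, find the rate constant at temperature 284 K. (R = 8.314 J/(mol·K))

4.11e-04 s⁻¹

Step 1: Use the Arrhenius equation: k = A × exp(-Eₐ/RT)
Step 2: Convert Eₐ to J/mol: 75.2 kJ/mol = 75200 J/mol
Step 3: Calculate the exponent: -Eₐ/(RT) = -75200/(8.314 × 284) = -31.84854
Step 4: k = 2.79e+10 × exp(-31.84854)
Step 5: k = 2.79e+10 × 1.47352e-14 = 4.1111e-04 s⁻¹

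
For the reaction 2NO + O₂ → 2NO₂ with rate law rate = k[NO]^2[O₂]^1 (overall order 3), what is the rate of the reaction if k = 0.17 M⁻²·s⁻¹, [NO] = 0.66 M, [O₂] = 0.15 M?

0.01111 M/s

Step 1: The rate law is rate = k[NO]^2[O₂]^1, overall order = 2+1 = 3
Step 2: Substitute values: rate = 0.17 × (0.66)^2 × (0.15)^1
Step 3: rate = 0.17 × 0.4356 × 0.15 = 0.0111078 M/s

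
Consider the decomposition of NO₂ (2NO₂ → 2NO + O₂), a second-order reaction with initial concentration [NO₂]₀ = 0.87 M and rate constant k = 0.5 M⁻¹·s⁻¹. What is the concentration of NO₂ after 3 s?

0.3774 M

Step 1: For a second-order reaction: 1/[NO₂] = 1/[NO₂]₀ + kt
Step 2: 1/[NO₂] = 1/0.87 + 0.5 × 3
Step 3: 1/[NO₂] = 1.149 + 1.5 = 2.649
Step 4: [NO₂] = 1/2.649 = 0.3774 M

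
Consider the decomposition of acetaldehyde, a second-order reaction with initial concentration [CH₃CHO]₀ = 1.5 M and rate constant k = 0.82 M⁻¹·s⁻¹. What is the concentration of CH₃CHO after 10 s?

0.1128 M

Step 1: For a second-order reaction: 1/[CH₃CHO] = 1/[CH₃CHO]₀ + kt
Step 2: 1/[CH₃CHO] = 1/1.5 + 0.82 × 10
Step 3: 1/[CH₃CHO] = 0.6667 + 8.2 = 8.867
Step 4: [CH₃CHO] = 1/8.867 = 0.1128 M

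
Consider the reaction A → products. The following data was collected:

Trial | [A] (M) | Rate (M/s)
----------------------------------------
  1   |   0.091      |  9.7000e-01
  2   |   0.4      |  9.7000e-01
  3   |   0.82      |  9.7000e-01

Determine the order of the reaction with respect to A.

zeroth order (0)

Step 1: Compare trials - when concentration changes, rate stays constant.
Step 2: rate₂/rate₁ = 9.7000e-01/9.7000e-01 = 1
Step 3: [A]₂/[A]₁ = 0.4/0.091 = 4.396
Step 4: Since rate ratio ≈ (conc ratio)^0, the reaction is zeroth order.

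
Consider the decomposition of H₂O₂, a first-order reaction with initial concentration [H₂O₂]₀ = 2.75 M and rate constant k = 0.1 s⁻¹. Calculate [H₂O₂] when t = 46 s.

0.02764 M

Step 1: For a first-order reaction: [H₂O₂] = [H₂O₂]₀ × e^(-kt)
Step 2: [H₂O₂] = 2.75 × e^(-0.1 × 46)
Step 3: [H₂O₂] = 2.75 × e^(-4.6)
Step 4: [H₂O₂] = 2.75 × 0.0100518 = 0.02764 M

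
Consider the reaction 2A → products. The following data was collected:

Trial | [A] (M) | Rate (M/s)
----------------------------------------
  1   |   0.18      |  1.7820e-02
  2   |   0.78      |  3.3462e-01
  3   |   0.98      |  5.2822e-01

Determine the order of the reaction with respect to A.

second order (2)

Step 1: Compare trials to find order n where rate₂/rate₁ = ([A]₂/[A]₁)^n
Step 2: rate₂/rate₁ = 3.3462e-01/1.7820e-02 = 18.78
Step 3: [A]₂/[A]₁ = 0.78/0.18 = 4.333
Step 4: n = ln(18.78)/ln(4.333) = 2.00 ≈ 2
Step 5: The reaction is second order in A.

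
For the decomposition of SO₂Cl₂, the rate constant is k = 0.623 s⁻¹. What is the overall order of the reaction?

first order (1)

Step 1: The units of k for an nth-order reaction are (concentration)^(1-n)·(time)⁻¹.
Step 2: Here k has units s⁻¹, so the concentration exponent is 0.
Step 3: 1 - n = 0 ⇒ n = 1. The reaction is first order.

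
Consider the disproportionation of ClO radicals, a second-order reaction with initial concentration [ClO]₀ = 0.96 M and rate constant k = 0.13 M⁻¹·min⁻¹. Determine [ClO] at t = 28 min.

0.2136 M

Step 1: For a second-order reaction: 1/[ClO] = 1/[ClO]₀ + kt
Step 2: 1/[ClO] = 1/0.96 + 0.13 × 28
Step 3: 1/[ClO] = 1.042 + 3.64 = 4.682
Step 4: [ClO] = 1/4.682 = 0.2136 M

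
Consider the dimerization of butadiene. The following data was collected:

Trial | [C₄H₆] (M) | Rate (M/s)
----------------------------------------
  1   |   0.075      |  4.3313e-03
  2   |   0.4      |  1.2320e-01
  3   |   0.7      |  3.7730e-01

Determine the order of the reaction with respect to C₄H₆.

second order (2)

Step 1: Compare trials to find order n where rate₂/rate₁ = ([C₄H₆]₂/[C₄H₆]₁)^n
Step 2: rate₂/rate₁ = 1.2320e-01/4.3313e-03 = 28.44
Step 3: [C₄H₆]₂/[C₄H₆]₁ = 0.4/0.075 = 5.333
Step 4: n = ln(28.44)/ln(5.333) = 2.00 ≈ 2
Step 5: The reaction is second order in C₄H₆.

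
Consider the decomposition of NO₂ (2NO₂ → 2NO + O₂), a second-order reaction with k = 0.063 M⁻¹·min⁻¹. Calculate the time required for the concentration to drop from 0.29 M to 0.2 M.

24.63 min

Step 1: For second-order: t = (1/[NO₂] - 1/[NO₂]₀)/k
Step 2: t = (1/0.2 - 1/0.29)/0.063
Step 3: t = (5 - 3.448)/0.063
Step 4: t = 1.552/0.063 = 24.63 min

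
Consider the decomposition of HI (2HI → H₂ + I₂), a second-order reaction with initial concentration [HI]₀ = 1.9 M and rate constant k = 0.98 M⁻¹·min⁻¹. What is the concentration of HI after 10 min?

0.09684 M

Step 1: For a second-order reaction: 1/[HI] = 1/[HI]₀ + kt
Step 2: 1/[HI] = 1/1.9 + 0.98 × 10
Step 3: 1/[HI] = 0.5263 + 9.8 = 10.33
Step 4: [HI] = 1/10.33 = 0.09684 M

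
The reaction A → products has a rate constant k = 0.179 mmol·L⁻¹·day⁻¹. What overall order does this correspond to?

zeroth order (0)

Step 1: The units of k for an nth-order reaction are (concentration)^(1-n)·(time)⁻¹.
Step 2: Here k has units mmol·L⁻¹·day⁻¹, so the concentration exponent is 1.
Step 3: 1 - n = 1 ⇒ n = 0. The reaction is zeroth order.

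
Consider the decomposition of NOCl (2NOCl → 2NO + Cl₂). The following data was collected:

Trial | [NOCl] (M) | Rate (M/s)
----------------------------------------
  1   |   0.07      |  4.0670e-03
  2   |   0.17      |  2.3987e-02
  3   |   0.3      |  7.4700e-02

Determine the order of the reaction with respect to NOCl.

second order (2)

Step 1: Compare trials to find order n where rate₂/rate₁ = ([NOCl]₂/[NOCl]₁)^n
Step 2: rate₂/rate₁ = 2.3987e-02/4.0670e-03 = 5.898
Step 3: [NOCl]₂/[NOCl]₁ = 0.17/0.07 = 2.429
Step 4: n = ln(5.898)/ln(2.429) = 2.00 ≈ 2
Step 5: The reaction is second order in NOCl.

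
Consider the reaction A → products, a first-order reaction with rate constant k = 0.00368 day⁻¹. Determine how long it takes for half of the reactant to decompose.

188.4 day

Step 1: For a first-order reaction, t₁/₂ = ln(2)/k
Step 2: t₁/₂ = ln(2)/0.00368
Step 3: t₁/₂ = 0.6931/0.00368 = 188.4 day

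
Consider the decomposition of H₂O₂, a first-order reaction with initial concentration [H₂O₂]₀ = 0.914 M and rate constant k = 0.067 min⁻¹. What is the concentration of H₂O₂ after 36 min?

0.08193 M

Step 1: For a first-order reaction: [H₂O₂] = [H₂O₂]₀ × e^(-kt)
Step 2: [H₂O₂] = 0.914 × e^(-0.067 × 36)
Step 3: [H₂O₂] = 0.914 × e^(-2.412)
Step 4: [H₂O₂] = 0.914 × 0.0896358 = 0.08193 M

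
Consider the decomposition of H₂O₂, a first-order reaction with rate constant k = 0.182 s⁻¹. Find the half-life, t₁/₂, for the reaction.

3.809 s

Step 1: For a first-order reaction, t₁/₂ = ln(2)/k
Step 2: t₁/₂ = ln(2)/0.182
Step 3: t₁/₂ = 0.6931/0.182 = 3.809 s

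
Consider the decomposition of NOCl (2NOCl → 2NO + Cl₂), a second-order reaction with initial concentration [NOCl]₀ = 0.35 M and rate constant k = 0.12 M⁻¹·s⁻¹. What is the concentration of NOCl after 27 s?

0.164 M

Step 1: For a second-order reaction: 1/[NOCl] = 1/[NOCl]₀ + kt
Step 2: 1/[NOCl] = 1/0.35 + 0.12 × 27
Step 3: 1/[NOCl] = 2.857 + 3.24 = 6.097
Step 4: [NOCl] = 1/6.097 = 0.164 M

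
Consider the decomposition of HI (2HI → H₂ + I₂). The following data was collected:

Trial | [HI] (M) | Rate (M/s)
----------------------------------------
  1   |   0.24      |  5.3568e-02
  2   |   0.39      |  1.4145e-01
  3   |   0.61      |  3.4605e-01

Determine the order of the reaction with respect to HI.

second order (2)

Step 1: Compare trials to find order n where rate₂/rate₁ = ([HI]₂/[HI]₁)^n
Step 2: rate₂/rate₁ = 1.4145e-01/5.3568e-02 = 2.641
Step 3: [HI]₂/[HI]₁ = 0.39/0.24 = 1.625
Step 4: n = ln(2.641)/ln(1.625) = 2.00 ≈ 2
Step 5: The reaction is second order in HI.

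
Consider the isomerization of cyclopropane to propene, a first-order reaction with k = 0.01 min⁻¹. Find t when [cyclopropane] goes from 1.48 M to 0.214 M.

193.4 min

Step 1: For first-order: t = ln([cyclopropane]₀/[cyclopropane])/k
Step 2: t = ln(1.48/0.214)/0.01
Step 3: t = ln(6.916)/0.01
Step 4: t = 1.934/0.01 = 193.4 min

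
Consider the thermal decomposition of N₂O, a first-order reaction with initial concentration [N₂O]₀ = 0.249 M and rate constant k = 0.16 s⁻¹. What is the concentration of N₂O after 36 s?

0.0007846 M

Step 1: For a first-order reaction: [N₂O] = [N₂O]₀ × e^(-kt)
Step 2: [N₂O] = 0.249 × e^(-0.16 × 36)
Step 3: [N₂O] = 0.249 × e^(-5.76)
Step 4: [N₂O] = 0.249 × 0.00315111 = 0.0007846 M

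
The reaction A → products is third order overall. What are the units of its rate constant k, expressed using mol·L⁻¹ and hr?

(mol·L⁻¹)⁻²·hr⁻¹

Step 1: For overall order n, rate = k × (concentration)^n.
Step 2: Rate has units mol·L⁻¹·hr⁻¹; concentration term has units (mol·L⁻¹)^3.
Step 3: k = rate / (concentration)^n, so units of k = (mol·L⁻¹)^(1-3)·hr⁻¹ = (mol·L⁻¹)⁻²·hr⁻¹.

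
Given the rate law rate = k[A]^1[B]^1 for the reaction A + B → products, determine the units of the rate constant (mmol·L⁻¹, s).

(mmol·L⁻¹)⁻¹·s⁻¹

Step 1: Overall order = 1 + 1 = 2.
Step 2: rate has units mmol·L⁻¹·s⁻¹; [A]^1[B]^1 has units (mmol·L⁻¹)^2.
Step 3: k = rate/([A]^1[B]^1), so units of k = (mmol·L⁻¹)^(1-2)·s⁻¹ = (mmol·L⁻¹)⁻¹·s⁻¹.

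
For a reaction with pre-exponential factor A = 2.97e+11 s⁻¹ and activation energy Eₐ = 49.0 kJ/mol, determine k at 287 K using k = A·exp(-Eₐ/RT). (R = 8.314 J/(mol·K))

3.58e+02 s⁻¹

Step 1: Use the Arrhenius equation: k = A × exp(-Eₐ/RT)
Step 2: Convert Eₐ to J/mol: 49.0 kJ/mol = 49000 J/mol
Step 3: Calculate the exponent: -Eₐ/(RT) = -49000/(8.314 × 287) = -20.53545
Step 4: k = 2.97e+11 × exp(-20.53545)
Step 5: k = 2.97e+11 × 1.20661e-09 = 3.5836e+02 s⁻¹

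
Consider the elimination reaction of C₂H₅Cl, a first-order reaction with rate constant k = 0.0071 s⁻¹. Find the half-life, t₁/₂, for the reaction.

97.63 s

Step 1: For a first-order reaction, t₁/₂ = ln(2)/k
Step 2: t₁/₂ = ln(2)/0.0071
Step 3: t₁/₂ = 0.6931/0.0071 = 97.63 s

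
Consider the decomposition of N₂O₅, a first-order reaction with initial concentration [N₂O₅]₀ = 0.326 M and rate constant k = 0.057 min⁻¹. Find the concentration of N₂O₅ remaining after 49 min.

0.01996 M

Step 1: For a first-order reaction: [N₂O₅] = [N₂O₅]₀ × e^(-kt)
Step 2: [N₂O₅] = 0.326 × e^(-0.057 × 49)
Step 3: [N₂O₅] = 0.326 × e^(-2.793)
Step 4: [N₂O₅] = 0.326 × 0.0612372 = 0.01996 M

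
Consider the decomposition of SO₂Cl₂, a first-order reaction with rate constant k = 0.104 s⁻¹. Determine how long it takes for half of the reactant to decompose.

6.665 s

Step 1: For a first-order reaction, t₁/₂ = ln(2)/k
Step 2: t₁/₂ = ln(2)/0.104
Step 3: t₁/₂ = 0.6931/0.104 = 6.665 s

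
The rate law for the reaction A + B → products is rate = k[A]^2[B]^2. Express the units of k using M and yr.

M⁻³·yr⁻¹

Step 1: Overall order = 2 + 2 = 4.
Step 2: rate has units M·yr⁻¹; [A]^2[B]^2 has units M^4.
Step 3: k = rate/([A]^2[B]^2), so units of k = M^(1-4)·yr⁻¹ = M⁻³·yr⁻¹.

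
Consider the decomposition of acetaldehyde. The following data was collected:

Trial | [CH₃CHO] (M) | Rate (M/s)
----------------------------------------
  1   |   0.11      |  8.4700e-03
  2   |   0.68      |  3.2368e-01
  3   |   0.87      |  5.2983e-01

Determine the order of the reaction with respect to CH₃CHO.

second order (2)

Step 1: Compare trials to find order n where rate₂/rate₁ = ([CH₃CHO]₂/[CH₃CHO]₁)^n
Step 2: rate₂/rate₁ = 3.2368e-01/8.4700e-03 = 38.21
Step 3: [CH₃CHO]₂/[CH₃CHO]₁ = 0.68/0.11 = 6.182
Step 4: n = ln(38.21)/ln(6.182) = 2.00 ≈ 2
Step 5: The reaction is second order in CH₃CHO.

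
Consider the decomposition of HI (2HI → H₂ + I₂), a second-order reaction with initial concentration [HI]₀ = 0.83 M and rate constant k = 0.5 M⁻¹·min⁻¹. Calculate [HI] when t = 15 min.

0.1149 M

Step 1: For a second-order reaction: 1/[HI] = 1/[HI]₀ + kt
Step 2: 1/[HI] = 1/0.83 + 0.5 × 15
Step 3: 1/[HI] = 1.205 + 7.5 = 8.705
Step 4: [HI] = 1/8.705 = 0.1149 M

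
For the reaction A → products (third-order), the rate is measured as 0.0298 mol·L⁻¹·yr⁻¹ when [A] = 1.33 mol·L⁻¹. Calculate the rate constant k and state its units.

0.01267 (mol·L⁻¹)⁻²·yr⁻¹

Step 1: rate = k[A]^3, so k = rate / [A]^3.
Step 2: k = 0.0298 / (1.33)^3 = 0.0298 / 2.353.
Step 3: k = 0.01267 (mol·L⁻¹)⁻²·yr⁻¹.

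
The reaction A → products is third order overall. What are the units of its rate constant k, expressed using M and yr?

M⁻²·yr⁻¹

Step 1: For overall order n, rate = k × (concentration)^n.
Step 2: Rate has units M·yr⁻¹; concentration term has units M^3.
Step 3: k = rate / (concentration)^n, so units of k = M^(1-3)·yr⁻¹ = M⁻²·yr⁻¹.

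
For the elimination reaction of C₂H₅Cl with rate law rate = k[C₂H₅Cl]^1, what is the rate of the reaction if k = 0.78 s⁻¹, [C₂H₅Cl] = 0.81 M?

0.6318 M/s

Step 1: Identify the rate law: rate = k[C₂H₅Cl]^1
Step 2: Substitute values: rate = 0.78 × (0.81)^1
Step 3: Calculate: rate = 0.78 × 0.81 = 0.6318 M/s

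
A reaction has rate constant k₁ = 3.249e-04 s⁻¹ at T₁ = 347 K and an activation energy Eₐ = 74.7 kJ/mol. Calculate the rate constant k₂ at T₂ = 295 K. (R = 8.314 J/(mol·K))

3.385e-06 s⁻¹

Step 1: Use the two-temperature Arrhenius form: ln(k₂/k₁) = -Eₐ/R × (1/T₂ - 1/T₁)
Step 2: Convert Eₐ to J/mol: 74.7 kJ/mol = 74700 J/mol
Step 3: 1/T₂ - 1/T₁ = 1/295 - 1/347 = 5.079861e-04 K⁻¹
Step 4: ln(k₂/k₁) = -74700/8.314 × 5.079861e-04 = -4.56418
Step 5: k₂ = k₁ × exp(-4.56418) = 3.249e-04 × 1.04184e-02 = 3.385e-06 s⁻¹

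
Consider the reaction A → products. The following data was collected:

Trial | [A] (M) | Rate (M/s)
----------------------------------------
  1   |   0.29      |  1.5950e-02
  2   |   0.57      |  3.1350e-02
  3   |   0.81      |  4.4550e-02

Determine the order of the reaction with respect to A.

first order (1)

Step 1: Compare trials to find order n where rate₂/rate₁ = ([A]₂/[A]₁)^n
Step 2: rate₂/rate₁ = 3.1350e-02/1.5950e-02 = 1.966
Step 3: [A]₂/[A]₁ = 0.57/0.29 = 1.966
Step 4: n = ln(1.966)/ln(1.966) = 1.00 ≈ 1
Step 5: The reaction is first order in A.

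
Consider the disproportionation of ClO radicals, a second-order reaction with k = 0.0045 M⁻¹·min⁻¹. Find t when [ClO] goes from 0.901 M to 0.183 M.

967.7 min

Step 1: For second-order: t = (1/[ClO] - 1/[ClO]₀)/k
Step 2: t = (1/0.183 - 1/0.901)/0.0045
Step 3: t = (5.464 - 1.11)/0.0045
Step 4: t = 4.355/0.0045 = 967.7 min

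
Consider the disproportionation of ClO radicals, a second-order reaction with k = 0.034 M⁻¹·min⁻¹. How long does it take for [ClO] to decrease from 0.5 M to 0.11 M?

208.6 min

Step 1: For second-order: t = (1/[ClO] - 1/[ClO]₀)/k
Step 2: t = (1/0.11 - 1/0.5)/0.034
Step 3: t = (9.091 - 2)/0.034
Step 4: t = 7.091/0.034 = 208.6 min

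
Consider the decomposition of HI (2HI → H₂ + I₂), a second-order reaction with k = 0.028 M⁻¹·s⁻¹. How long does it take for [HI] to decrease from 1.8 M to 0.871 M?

21.16 s

Step 1: For second-order: t = (1/[HI] - 1/[HI]₀)/k
Step 2: t = (1/0.871 - 1/1.8)/0.028
Step 3: t = (1.148 - 0.5556)/0.028
Step 4: t = 0.5926/0.028 = 21.16 s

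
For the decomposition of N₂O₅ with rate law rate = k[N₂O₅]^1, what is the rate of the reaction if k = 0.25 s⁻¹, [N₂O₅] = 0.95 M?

0.2375 M/s

Step 1: Identify the rate law: rate = k[N₂O₅]^1
Step 2: Substitute values: rate = 0.25 × (0.95)^1
Step 3: Calculate: rate = 0.25 × 0.95 = 0.2375 M/s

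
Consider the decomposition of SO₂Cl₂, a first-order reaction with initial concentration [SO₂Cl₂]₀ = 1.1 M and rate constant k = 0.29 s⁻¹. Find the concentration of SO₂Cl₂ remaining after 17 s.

0.007949 M

Step 1: For a first-order reaction: [SO₂Cl₂] = [SO₂Cl₂]₀ × e^(-kt)
Step 2: [SO₂Cl₂] = 1.1 × e^(-0.29 × 17)
Step 3: [SO₂Cl₂] = 1.1 × e^(-4.93)
Step 4: [SO₂Cl₂] = 1.1 × 0.0072265 = 0.007949 M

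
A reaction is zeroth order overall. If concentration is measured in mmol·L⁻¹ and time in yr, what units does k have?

mmol·L⁻¹·yr⁻¹

Step 1: For overall order n, rate = k × (concentration)^n.
Step 2: Rate has units mmol·L⁻¹·yr⁻¹; concentration term has units (mmol·L⁻¹)^0.
Step 3: k = rate / (concentration)^n, so units of k = (mmol·L⁻¹)^(1-0)·yr⁻¹ = mmol·L⁻¹·yr⁻¹.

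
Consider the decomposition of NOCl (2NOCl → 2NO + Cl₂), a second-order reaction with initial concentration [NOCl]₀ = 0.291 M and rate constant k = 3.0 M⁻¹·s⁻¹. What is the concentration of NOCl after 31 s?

0.01037 M

Step 1: For a second-order reaction: 1/[NOCl] = 1/[NOCl]₀ + kt
Step 2: 1/[NOCl] = 1/0.291 + 3.0 × 31
Step 3: 1/[NOCl] = 3.436 + 93 = 96.44
Step 4: [NOCl] = 1/96.44 = 0.01037 M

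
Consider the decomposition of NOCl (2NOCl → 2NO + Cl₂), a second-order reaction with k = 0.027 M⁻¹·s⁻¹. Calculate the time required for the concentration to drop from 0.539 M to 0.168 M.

151.7 s

Step 1: For second-order: t = (1/[NOCl] - 1/[NOCl]₀)/k
Step 2: t = (1/0.168 - 1/0.539)/0.027
Step 3: t = (5.952 - 1.855)/0.027
Step 4: t = 4.097/0.027 = 151.7 s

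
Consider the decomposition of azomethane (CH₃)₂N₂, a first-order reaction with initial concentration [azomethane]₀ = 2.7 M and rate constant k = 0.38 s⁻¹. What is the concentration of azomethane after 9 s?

0.08832 M

Step 1: For a first-order reaction: [azomethane] = [azomethane]₀ × e^(-kt)
Step 2: [azomethane] = 2.7 × e^(-0.38 × 9)
Step 3: [azomethane] = 2.7 × e^(-3.42)
Step 4: [azomethane] = 2.7 × 0.0327124 = 0.08832 M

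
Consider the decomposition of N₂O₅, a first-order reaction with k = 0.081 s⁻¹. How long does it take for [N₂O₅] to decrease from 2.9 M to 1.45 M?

8.557 s

Step 1: For first-order: t = ln([N₂O₅]₀/[N₂O₅])/k
Step 2: t = ln(2.9/1.45)/0.081
Step 3: t = ln(2)/0.081
Step 4: t = 0.6931/0.081 = 8.557 s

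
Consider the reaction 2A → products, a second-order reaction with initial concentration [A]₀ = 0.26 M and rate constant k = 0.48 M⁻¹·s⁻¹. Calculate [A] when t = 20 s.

0.07437 M

Step 1: For a second-order reaction: 1/[A] = 1/[A]₀ + kt
Step 2: 1/[A] = 1/0.26 + 0.48 × 20
Step 3: 1/[A] = 3.846 + 9.6 = 13.45
Step 4: [A] = 1/13.45 = 0.07437 M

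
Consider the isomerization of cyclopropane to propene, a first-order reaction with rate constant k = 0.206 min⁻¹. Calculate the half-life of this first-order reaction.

3.365 min

Step 1: For a first-order reaction, t₁/₂ = ln(2)/k
Step 2: t₁/₂ = ln(2)/0.206
Step 3: t₁/₂ = 0.6931/0.206 = 3.365 min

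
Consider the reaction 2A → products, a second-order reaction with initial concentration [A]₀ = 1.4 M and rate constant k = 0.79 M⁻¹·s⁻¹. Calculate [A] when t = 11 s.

0.1063 M

Step 1: For a second-order reaction: 1/[A] = 1/[A]₀ + kt
Step 2: 1/[A] = 1/1.4 + 0.79 × 11
Step 3: 1/[A] = 0.7143 + 8.69 = 9.404
Step 4: [A] = 1/9.404 = 0.1063 M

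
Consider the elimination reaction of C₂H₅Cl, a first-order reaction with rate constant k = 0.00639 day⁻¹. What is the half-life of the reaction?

108.5 day

Step 1: For a first-order reaction, t₁/₂ = ln(2)/k
Step 2: t₁/₂ = ln(2)/0.00639
Step 3: t₁/₂ = 0.6931/0.00639 = 108.5 day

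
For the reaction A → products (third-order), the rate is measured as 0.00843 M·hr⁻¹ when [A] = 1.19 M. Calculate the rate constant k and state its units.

0.005002 M⁻²·hr⁻¹

Step 1: rate = k[A]^3, so k = rate / [A]^3.
Step 2: k = 0.00843 / (1.19)^3 = 0.00843 / 1.685.
Step 3: k = 0.005002 M⁻²·hr⁻¹.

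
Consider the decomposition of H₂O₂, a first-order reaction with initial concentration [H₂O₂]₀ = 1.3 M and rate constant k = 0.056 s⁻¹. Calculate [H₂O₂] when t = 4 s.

1.039 M

Step 1: For a first-order reaction: [H₂O₂] = [H₂O₂]₀ × e^(-kt)
Step 2: [H₂O₂] = 1.3 × e^(-0.056 × 4)
Step 3: [H₂O₂] = 1.3 × e^(-0.224)
Step 4: [H₂O₂] = 1.3 × 0.799315 = 1.039 M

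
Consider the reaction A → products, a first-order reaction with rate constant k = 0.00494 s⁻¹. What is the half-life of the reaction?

140.3 s

Step 1: For a first-order reaction, t₁/₂ = ln(2)/k
Step 2: t₁/₂ = ln(2)/0.00494
Step 3: t₁/₂ = 0.6931/0.00494 = 140.3 s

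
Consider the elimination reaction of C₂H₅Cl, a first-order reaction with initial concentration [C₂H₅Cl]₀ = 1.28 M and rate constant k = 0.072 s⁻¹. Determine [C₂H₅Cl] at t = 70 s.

0.008286 M

Step 1: For a first-order reaction: [C₂H₅Cl] = [C₂H₅Cl]₀ × e^(-kt)
Step 2: [C₂H₅Cl] = 1.28 × e^(-0.072 × 70)
Step 3: [C₂H₅Cl] = 1.28 × e^(-5.04)
Step 4: [C₂H₅Cl] = 1.28 × 0.00647375 = 0.008286 M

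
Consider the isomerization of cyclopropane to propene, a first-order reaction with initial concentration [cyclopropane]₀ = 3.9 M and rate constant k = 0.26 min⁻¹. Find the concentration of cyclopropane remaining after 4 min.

1.378 M

Step 1: For a first-order reaction: [cyclopropane] = [cyclopropane]₀ × e^(-kt)
Step 2: [cyclopropane] = 3.9 × e^(-0.26 × 4)
Step 3: [cyclopropane] = 3.9 × e^(-1.04)
Step 4: [cyclopropane] = 3.9 × 0.353455 = 1.378 M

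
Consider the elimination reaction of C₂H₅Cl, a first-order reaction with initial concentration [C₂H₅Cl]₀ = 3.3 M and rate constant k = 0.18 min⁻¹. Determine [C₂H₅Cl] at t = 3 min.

1.923 M

Step 1: For a first-order reaction: [C₂H₅Cl] = [C₂H₅Cl]₀ × e^(-kt)
Step 2: [C₂H₅Cl] = 3.3 × e^(-0.18 × 3)
Step 3: [C₂H₅Cl] = 3.3 × e^(-0.54)
Step 4: [C₂H₅Cl] = 3.3 × 0.582748 = 1.923 M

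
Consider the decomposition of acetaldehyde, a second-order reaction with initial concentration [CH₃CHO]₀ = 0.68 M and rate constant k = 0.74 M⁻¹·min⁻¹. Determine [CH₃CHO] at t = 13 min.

0.09017 M

Step 1: For a second-order reaction: 1/[CH₃CHO] = 1/[CH₃CHO]₀ + kt
Step 2: 1/[CH₃CHO] = 1/0.68 + 0.74 × 13
Step 3: 1/[CH₃CHO] = 1.471 + 9.62 = 11.09
Step 4: [CH₃CHO] = 1/11.09 = 0.09017 M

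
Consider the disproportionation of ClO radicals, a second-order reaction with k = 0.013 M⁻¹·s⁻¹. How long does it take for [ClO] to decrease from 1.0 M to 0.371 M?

130.4 s

Step 1: For second-order: t = (1/[ClO] - 1/[ClO]₀)/k
Step 2: t = (1/0.371 - 1/1.0)/0.013
Step 3: t = (2.695 - 1)/0.013
Step 4: t = 1.695/0.013 = 130.4 s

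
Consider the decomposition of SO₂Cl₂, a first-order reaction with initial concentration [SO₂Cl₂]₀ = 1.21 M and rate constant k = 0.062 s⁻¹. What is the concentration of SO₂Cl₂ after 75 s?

0.01157 M

Step 1: For a first-order reaction: [SO₂Cl₂] = [SO₂Cl₂]₀ × e^(-kt)
Step 2: [SO₂Cl₂] = 1.21 × e^(-0.062 × 75)
Step 3: [SO₂Cl₂] = 1.21 × e^(-4.65)
Step 4: [SO₂Cl₂] = 1.21 × 0.0095616 = 0.01157 M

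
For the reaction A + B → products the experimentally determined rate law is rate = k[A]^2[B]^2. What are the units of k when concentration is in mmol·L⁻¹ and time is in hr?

(mmol·L⁻¹)⁻³·hr⁻¹

Step 1: Overall order = 2 + 2 = 4.
Step 2: rate has units mmol·L⁻¹·hr⁻¹; [A]^2[B]^2 has units (mmol·L⁻¹)^4.
Step 3: k = rate/([A]^2[B]^2), so units of k = (mmol·L⁻¹)^(1-4)·hr⁻¹ = (mmol·L⁻¹)⁻³·hr⁻¹.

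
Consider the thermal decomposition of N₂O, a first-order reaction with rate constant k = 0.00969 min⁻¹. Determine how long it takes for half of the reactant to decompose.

71.53 min

Step 1: For a first-order reaction, t₁/₂ = ln(2)/k
Step 2: t₁/₂ = ln(2)/0.00969
Step 3: t₁/₂ = 0.6931/0.00969 = 71.53 min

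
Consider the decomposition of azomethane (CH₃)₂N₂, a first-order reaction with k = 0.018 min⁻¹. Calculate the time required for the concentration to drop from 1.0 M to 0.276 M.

71.52 min

Step 1: For first-order: t = ln([azomethane]₀/[azomethane])/k
Step 2: t = ln(1.0/0.276)/0.018
Step 3: t = ln(3.623)/0.018
Step 4: t = 1.287/0.018 = 71.52 min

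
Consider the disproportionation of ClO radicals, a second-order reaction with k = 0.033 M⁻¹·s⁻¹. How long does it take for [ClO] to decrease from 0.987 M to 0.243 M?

94 s

Step 1: For second-order: t = (1/[ClO] - 1/[ClO]₀)/k
Step 2: t = (1/0.243 - 1/0.987)/0.033
Step 3: t = (4.115 - 1.013)/0.033
Step 4: t = 3.102/0.033 = 94 s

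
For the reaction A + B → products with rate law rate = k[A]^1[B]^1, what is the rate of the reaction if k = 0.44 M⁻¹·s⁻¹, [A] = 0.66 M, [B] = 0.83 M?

0.241 M/s

Step 1: The rate law is rate = k[A]^1[B]^1
Step 2: Substitute: rate = 0.44 × (0.66)^1 × (0.83)^1
Step 3: rate = 0.44 × 0.66 × 0.83 = 0.241032 M/s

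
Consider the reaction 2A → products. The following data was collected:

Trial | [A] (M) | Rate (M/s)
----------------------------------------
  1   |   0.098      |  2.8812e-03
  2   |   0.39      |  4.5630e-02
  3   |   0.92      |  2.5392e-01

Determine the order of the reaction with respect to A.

second order (2)

Step 1: Compare trials to find order n where rate₂/rate₁ = ([A]₂/[A]₁)^n
Step 2: rate₂/rate₁ = 4.5630e-02/2.8812e-03 = 15.84
Step 3: [A]₂/[A]₁ = 0.39/0.098 = 3.98
Step 4: n = ln(15.84)/ln(3.98) = 2.00 ≈ 2
Step 5: The reaction is second order in A.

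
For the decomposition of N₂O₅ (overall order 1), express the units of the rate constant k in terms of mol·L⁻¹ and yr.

yr⁻¹

Step 1: For overall order n, rate = k × (concentration)^n.
Step 2: Rate has units mol·L⁻¹·yr⁻¹; concentration term has units (mol·L⁻¹)^1.
Step 3: k = rate / (concentration)^n, so units of k = (mol·L⁻¹)^(1-1)·yr⁻¹ = yr⁻¹.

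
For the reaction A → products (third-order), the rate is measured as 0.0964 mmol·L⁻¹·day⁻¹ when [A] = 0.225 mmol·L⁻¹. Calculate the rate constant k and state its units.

8.463 (mmol·L⁻¹)⁻²·day⁻¹

Step 1: rate = k[A]^3, so k = rate / [A]^3.
Step 2: k = 0.0964 / (0.225)^3 = 0.0964 / 0.01139.
Step 3: k = 8.463 (mmol·L⁻¹)⁻²·day⁻¹.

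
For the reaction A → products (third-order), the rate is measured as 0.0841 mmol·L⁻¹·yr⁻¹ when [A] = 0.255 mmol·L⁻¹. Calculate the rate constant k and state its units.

5.072 (mmol·L⁻¹)⁻²·yr⁻¹

Step 1: rate = k[A]^3, so k = rate / [A]^3.
Step 2: k = 0.0841 / (0.255)^3 = 0.0841 / 0.01658.
Step 3: k = 5.072 (mmol·L⁻¹)⁻²·yr⁻¹.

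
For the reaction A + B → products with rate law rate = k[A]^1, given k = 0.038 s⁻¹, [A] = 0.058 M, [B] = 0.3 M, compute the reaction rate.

0.002204 M/s

Step 1: The rate law is rate = k[A]^1
Step 2: Note that the rate does not depend on [B] (zero order in B).
Step 3: rate = 0.038 × (0.058)^1 = 0.002204 M/s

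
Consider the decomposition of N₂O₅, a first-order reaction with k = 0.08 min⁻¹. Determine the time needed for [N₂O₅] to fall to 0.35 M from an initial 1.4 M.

17.33 min

Step 1: For first-order: t = ln([N₂O₅]₀/[N₂O₅])/k
Step 2: t = ln(1.4/0.35)/0.08
Step 3: t = ln(4)/0.08
Step 4: t = 1.386/0.08 = 17.33 min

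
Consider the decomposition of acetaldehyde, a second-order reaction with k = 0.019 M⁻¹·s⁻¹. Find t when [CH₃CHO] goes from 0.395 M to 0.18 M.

159.2 s

Step 1: For second-order: t = (1/[CH₃CHO] - 1/[CH₃CHO]₀)/k
Step 2: t = (1/0.18 - 1/0.395)/0.019
Step 3: t = (5.556 - 2.532)/0.019
Step 4: t = 3.024/0.019 = 159.2 s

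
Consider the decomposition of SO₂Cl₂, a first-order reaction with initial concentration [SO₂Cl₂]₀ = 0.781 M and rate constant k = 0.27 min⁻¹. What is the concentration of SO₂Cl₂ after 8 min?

0.09007 M

Step 1: For a first-order reaction: [SO₂Cl₂] = [SO₂Cl₂]₀ × e^(-kt)
Step 2: [SO₂Cl₂] = 0.781 × e^(-0.27 × 8)
Step 3: [SO₂Cl₂] = 0.781 × e^(-2.16)
Step 4: [SO₂Cl₂] = 0.781 × 0.115325 = 0.09007 M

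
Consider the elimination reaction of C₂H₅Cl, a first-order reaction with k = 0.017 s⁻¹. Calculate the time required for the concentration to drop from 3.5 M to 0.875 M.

81.55 s

Step 1: For first-order: t = ln([C₂H₅Cl]₀/[C₂H₅Cl])/k
Step 2: t = ln(3.5/0.875)/0.017
Step 3: t = ln(4)/0.017
Step 4: t = 1.386/0.017 = 81.55 s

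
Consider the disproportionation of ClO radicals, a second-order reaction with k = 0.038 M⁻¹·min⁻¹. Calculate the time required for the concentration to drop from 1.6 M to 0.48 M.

38.38 min

Step 1: For second-order: t = (1/[ClO] - 1/[ClO]₀)/k
Step 2: t = (1/0.48 - 1/1.6)/0.038
Step 3: t = (2.083 - 0.625)/0.038
Step 4: t = 1.458/0.038 = 38.38 min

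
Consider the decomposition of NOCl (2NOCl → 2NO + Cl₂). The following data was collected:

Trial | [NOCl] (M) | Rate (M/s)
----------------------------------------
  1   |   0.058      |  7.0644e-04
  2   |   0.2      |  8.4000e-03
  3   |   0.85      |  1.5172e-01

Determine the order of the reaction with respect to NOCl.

second order (2)

Step 1: Compare trials to find order n where rate₂/rate₁ = ([NOCl]₂/[NOCl]₁)^n
Step 2: rate₂/rate₁ = 8.4000e-03/7.0644e-04 = 11.89
Step 3: [NOCl]₂/[NOCl]₁ = 0.2/0.058 = 3.448
Step 4: n = ln(11.89)/ln(3.448) = 2.00 ≈ 2
Step 5: The reaction is second order in NOCl.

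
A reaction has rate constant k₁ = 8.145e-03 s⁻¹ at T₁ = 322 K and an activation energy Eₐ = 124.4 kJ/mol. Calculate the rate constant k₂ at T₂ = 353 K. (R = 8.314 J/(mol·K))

4.821e-01 s⁻¹

Step 1: Use the two-temperature Arrhenius form: ln(k₂/k₁) = -Eₐ/R × (1/T₂ - 1/T₁)
Step 2: Convert Eₐ to J/mol: 124.4 kJ/mol = 124400 J/mol
Step 3: 1/T₂ - 1/T₁ = 1/353 - 1/322 = -2.727289e-04 K⁻¹
Step 4: ln(k₂/k₁) = -124400/8.314 × -2.727289e-04 = 4.08076
Step 5: k₂ = k₁ × exp(4.08076) = 8.145e-03 × 5.91904e+01 = 4.821e-01 s⁻¹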